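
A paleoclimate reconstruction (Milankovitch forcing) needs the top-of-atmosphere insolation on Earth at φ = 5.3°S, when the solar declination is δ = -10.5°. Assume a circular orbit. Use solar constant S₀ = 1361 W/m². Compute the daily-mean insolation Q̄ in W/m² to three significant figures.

cos H₀ = −tan(-5.3°) tan(-10.500°) = -0.0172, H₀ = 1.5880 rad.
Bracket: H₀ sin φ sin δ + cos φ cos δ sin H₀ = 1.5880×-0.09237×-0.18224 + 0.99572×0.98325×0.99985 = 0.026732 + 0.978895 = 1.005627.
Q̄ = (S₀/π) × [bracket] = (1361/π) × 1.005627 = 435.7 W/m².

Q̄ ≈ 436 W/m²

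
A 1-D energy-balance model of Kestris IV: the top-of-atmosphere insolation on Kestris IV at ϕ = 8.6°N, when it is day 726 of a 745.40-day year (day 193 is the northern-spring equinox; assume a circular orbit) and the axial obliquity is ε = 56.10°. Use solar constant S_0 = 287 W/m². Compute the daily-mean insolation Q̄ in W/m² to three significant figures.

Solar longitude: L_s = 360° × (726 − 193)/745.40 = 257.419°.
sin δ = sin 56.10° × sin 257.419° = -0.81008, so δ = -54.104°.
cos h₀ = −tan(+8.6°) tan(-54.104°) = 0.2090, h₀ = 1.3603 rad.
Bracket: h₀ sin ϕ sin δ + cos ϕ cos δ sin h₀ = 1.3603×0.14954×-0.81008 + 0.98876×0.58632×0.97793 = -0.164786 + 0.566935 = 0.402149.
Q̄ = (S_0/π) × [bracket] = (287/π) × 0.402149 = 36.74 W/m².

Q̄ ≈ 36.7 W/m²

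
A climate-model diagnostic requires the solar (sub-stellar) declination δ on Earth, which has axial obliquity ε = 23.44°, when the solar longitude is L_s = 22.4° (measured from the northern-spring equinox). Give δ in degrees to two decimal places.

sin δ = sin ε · sin L_s = sin 23.44° × sin 22.4° = 0.151585.
δ = arcsin(0.151585) = +8.72°.

δ = +8.72°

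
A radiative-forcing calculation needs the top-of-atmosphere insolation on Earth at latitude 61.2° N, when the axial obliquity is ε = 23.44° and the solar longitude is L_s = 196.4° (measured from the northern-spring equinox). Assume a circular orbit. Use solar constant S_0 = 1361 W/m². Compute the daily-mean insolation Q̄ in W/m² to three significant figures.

Q̄ ≈ 145 W/m²

Solar declination: sin δ = sin ε · sin L_s = sin 23.44° × sin 196.4° = -0.11231, so δ = -6.449°.
cos h₀ = −tan(+61.2°) tan(-6.449°) = 0.2056, h₀ = 1.3637 rad.
Bracket: h₀ sin ϕ sin δ + cos ϕ cos δ sin h₀ = 1.3637×0.87631×-0.11231 + 0.48175×0.99367×0.97864 = -0.134213 + 0.468475 = 0.334262.
Q̄ = (S_0/π) × [bracket] = (1361/π) × 0.334262 = 144.8 W/m².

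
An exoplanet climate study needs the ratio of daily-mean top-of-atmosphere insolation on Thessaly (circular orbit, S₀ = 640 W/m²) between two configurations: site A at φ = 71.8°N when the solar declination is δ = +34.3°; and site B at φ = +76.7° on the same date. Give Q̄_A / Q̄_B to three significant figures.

Q̄_A / Q̄_B ≈ 0.976

— Configuration A (φ=+71.8°):
cos H₀ = −tan(+71.8°) tan(+34.300°) = -2.0748 ≤ −1 ⇒ polar day, H₀ = π.
Bracket: H₀ sin φ sin δ + cos φ cos δ sin H₀ = 3.1416×0.94997×0.56353 + 0.31233×0.82610×0.00000 = 1.681813 + 0.000000 = 1.681813.
Q̄ = (S₀/π) × [bracket] = (640/π) × 1.681813 = 342.62 W/m².
— Configuration B (φ=+76.7°):
cos H₀ = −tan(+76.7°) tan(+34.300°) = -2.8857 ≤ −1 ⇒ polar day, H₀ = π.
Bracket: H₀ sin φ sin δ + cos φ cos δ sin H₀ = 3.1416×0.97318×0.56353 + 0.23005×0.82610×0.00000 = 1.722904 + 0.000000 = 1.722904.
Q̄ = (S₀/π) × [bracket] = (640/π) × 1.722904 = 350.99 W/m².
Ratio Q̄_A / Q̄_B = 342.62 / 350.99 = 0.9762.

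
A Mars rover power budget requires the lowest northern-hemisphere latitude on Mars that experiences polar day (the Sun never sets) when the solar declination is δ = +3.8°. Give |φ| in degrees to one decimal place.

Polar day requires cos H₀ = −tan φ tan δ ≤ −1, i.e. tan φ tan δ ≥ 1.
The boundary is |tan φ| · |tan δ| = 1, so |φ| = 90° − |δ| = 90° − 3.8° = 86.2° in the northern hemisphere.

|φ| = 86.2°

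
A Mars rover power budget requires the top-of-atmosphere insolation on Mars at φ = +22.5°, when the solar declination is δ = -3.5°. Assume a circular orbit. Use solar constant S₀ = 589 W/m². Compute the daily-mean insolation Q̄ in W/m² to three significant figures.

Q̄ ≈ 166 W/m²

cos H₀ = −tan(+22.5°) tan(-3.500°) = 0.0253, H₀ = 1.5455 rad.
Bracket: H₀ sin φ sin δ + cos φ cos δ sin H₀ = 1.5455×0.38268×-0.06105 + 0.92388×0.99813×0.99968 = -0.036107 + 0.921857 = 0.885750.
Q̄ = (S₀/π) × [bracket] = (589/π) × 0.885750 = 166.1 W/m².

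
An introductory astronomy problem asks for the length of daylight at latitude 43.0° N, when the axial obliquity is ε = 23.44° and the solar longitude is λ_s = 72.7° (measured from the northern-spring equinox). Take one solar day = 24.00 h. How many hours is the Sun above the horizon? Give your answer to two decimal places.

Solar declination: sin δ = sin ε · sin λ_s = sin 23.44° × sin 72.7° = 0.37979, so δ = +22.321°.
cos H₀ = −tan φ · tan δ = −tan(+43.0°) × tan(+22.321°) = -0.3828, so H₀ = 1.9637 rad = 112.51°.
Daylight = 2H₀/(2π) × 24.00 h = (1.9637/π) × 24.00 = 15.00 h.

15.00 h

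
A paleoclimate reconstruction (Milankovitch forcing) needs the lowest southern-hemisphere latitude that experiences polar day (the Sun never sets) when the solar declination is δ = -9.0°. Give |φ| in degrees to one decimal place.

Polar day requires cos H₀ = −tan φ tan δ ≤ −1, i.e. tan φ tan δ ≥ 1.
The boundary is |tan φ| · |tan δ| = 1, so |φ| = 90° − |δ| = 90° − 9.0° = 81.0° in the southern hemisphere.

|φ| = 81.0°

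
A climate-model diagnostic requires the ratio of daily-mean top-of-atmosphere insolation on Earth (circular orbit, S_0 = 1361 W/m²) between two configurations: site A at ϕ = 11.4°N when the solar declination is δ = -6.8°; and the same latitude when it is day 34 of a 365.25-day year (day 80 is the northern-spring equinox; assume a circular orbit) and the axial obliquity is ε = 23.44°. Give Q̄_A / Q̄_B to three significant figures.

Q̄_A / Q̄_B ≈ 1.10

— Configuration A (ϕ=+11.4°):
cos h₀ = −tan(+11.4°) tan(-6.800°) = 0.0240, h₀ = 1.5468 rad.
Bracket: h₀ sin ϕ sin δ + cos ϕ cos δ sin h₀ = 1.5468×0.19766×-0.11840 + 0.98027×0.99297×0.99971 = -0.036200 + 0.973096 = 0.936896.
Q̄ = (S_0/π) × [bracket] = (1361/π) × 0.936896 = 405.88 W/m².
— Configuration B (ϕ=+11.4°):
Solar longitude: L_s = 360° × (34 − 80)/365.25 = -45.339°, i.e. -45.339° + 360° = 314.661°.
sin δ = sin 23.44° × sin 314.661° = -0.28294, so δ = -16.436°.
cos h₀ = −tan(+11.4°) tan(-16.436°) = 0.0595, h₀ = 1.5113 rad.
Bracket: h₀ sin ϕ sin δ + cos ϕ cos δ sin h₀ = 1.5113×0.19766×-0.28294 + 0.98027×0.95914×0.99823 = -0.084521 + 0.938552 = 0.854031.
Q̄ = (S_0/π) × [bracket] = (1361/π) × 0.854031 = 369.98 W/m².
Ratio Q̄_A / Q̄_B = 405.88 / 369.98 = 1.097.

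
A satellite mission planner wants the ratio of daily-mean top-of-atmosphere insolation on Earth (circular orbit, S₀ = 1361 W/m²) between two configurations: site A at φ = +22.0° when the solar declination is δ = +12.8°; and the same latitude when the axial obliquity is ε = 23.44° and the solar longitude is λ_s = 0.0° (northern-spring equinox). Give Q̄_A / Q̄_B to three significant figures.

— Configuration A (φ=+22.0°):
cos H₀ = −tan(+22.0°) tan(+12.800°) = -0.0918, H₀ = 1.6627 rad.
Bracket: H₀ sin φ sin δ + cos φ cos δ sin H₀ = 1.6627×0.37461×0.22155 + 0.92718×0.97515×0.99578 = 0.137996 + 0.900324 = 1.038320.
Q̄ = (S₀/π) × [bracket] = (1361/π) × 1.038320 = 449.82 W/m².
— Configuration B (φ=+22.0°):
Solar declination: sin δ = sin ε · sin λ_s = sin 23.44° × sin 0.0° = 0.00000, so δ = +0.000°.
cos H₀ = −tan(+22.0°) tan(+0.000°) = -0.0000, H₀ = 1.5708 rad.
Bracket: H₀ sin φ sin δ + cos φ cos δ sin H₀ = 1.5708×0.37461×0.00000 + 0.92718×1.00000×1.00000 = 0.000000 + 0.927180 = 0.927180.
Q̄ = (S₀/π) × [bracket] = (1361/π) × 0.927180 = 401.67 W/m².
Ratio Q̄_A / Q̄_B = 449.82 / 401.67 = 1.120.

Q̄_A / Q̄_B ≈ 1.12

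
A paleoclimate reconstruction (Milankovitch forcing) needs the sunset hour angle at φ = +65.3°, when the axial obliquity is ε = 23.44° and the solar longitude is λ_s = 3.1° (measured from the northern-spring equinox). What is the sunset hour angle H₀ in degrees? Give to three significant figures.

H₀ = 92.7°

Solar declination: sin δ = sin ε · sin λ_s = sin 23.44° × sin 3.1° = 0.02151, so δ = +1.233°.
cos H₀ = −tan φ · tan δ = −tan(+65.3°) × tan(+1.233°) = -0.0468, so H₀ = 1.6176 rad = 92.68°.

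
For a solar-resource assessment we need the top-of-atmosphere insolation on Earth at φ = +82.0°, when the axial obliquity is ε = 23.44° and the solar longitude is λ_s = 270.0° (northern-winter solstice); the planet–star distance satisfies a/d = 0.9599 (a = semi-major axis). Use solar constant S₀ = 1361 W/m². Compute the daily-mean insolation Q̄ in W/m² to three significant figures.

Solar declination: sin δ = sin ε · sin λ_s = sin 23.44° × sin 270.0° = -0.39779, so δ = -23.440°.
cos H₀ = −tan(+82.0°) tan(-23.440°) = 3.0850 ≥ 1 ⇒ polar night, H₀ = 0 and Q̄ = 0.
Inverse-square distance factor (a/d)² = 0.9599² = 0.921408.

Q̄ ≈ 0.00 W/m²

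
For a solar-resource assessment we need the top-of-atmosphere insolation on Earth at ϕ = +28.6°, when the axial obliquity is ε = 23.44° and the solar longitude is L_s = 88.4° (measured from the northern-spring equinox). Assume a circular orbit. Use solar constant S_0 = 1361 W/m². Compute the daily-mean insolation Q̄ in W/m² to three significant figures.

Solar declination: sin δ = sin ε · sin L_s = sin 23.44° × sin 88.4° = 0.39763, so δ = +23.430°.
cos h₀ = −tan(+28.6°) tan(+23.430°) = -0.2363, h₀ = 1.8093 rad.
Bracket: h₀ sin ϕ sin δ + cos ϕ cos δ sin h₀ = 1.8093×0.47869×0.39763 + 0.87798×0.91754×0.97169 = 0.344385 + 0.782776 = 1.127161.
Q̄ = (S_0/π) × [bracket] = (1361/π) × 1.127161 = 488.3 W/m².

Q̄ ≈ 488 W/m²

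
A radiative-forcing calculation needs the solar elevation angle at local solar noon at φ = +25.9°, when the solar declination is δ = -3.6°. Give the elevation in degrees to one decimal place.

At local noon the hour angle is zero, so the zenith angle equals |φ − δ| = |+25.9° − (-3.600°)| = 29.500°.
Elevation = 90° − 29.500° = 60.5°.

60.5°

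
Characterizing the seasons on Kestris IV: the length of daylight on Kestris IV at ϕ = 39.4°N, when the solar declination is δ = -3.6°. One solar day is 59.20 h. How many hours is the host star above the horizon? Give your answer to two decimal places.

28.63 h

cos h₀ = −tan ϕ · tan δ = −tan(+39.4°) × tan(-3.600°) = 0.0517, so h₀ = 1.5191 rad = 87.04°.
Daylight = 2h₀/(2π) × 59.20 h = (1.5191/π) × 59.20 = 28.63 h.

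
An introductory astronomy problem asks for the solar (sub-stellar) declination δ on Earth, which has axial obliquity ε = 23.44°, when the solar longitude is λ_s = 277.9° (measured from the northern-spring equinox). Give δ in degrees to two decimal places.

sin δ = sin ε · sin λ_s = sin 23.44° × sin 277.9° = -0.394013.
δ = arcsin(-0.394013) = -23.20°.

δ = -23.20°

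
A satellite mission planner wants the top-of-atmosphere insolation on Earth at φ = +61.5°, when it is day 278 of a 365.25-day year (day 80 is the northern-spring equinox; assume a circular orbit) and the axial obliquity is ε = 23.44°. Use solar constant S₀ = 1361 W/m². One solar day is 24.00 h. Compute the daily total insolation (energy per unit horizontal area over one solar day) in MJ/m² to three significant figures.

Solar longitude: λ_s = 360° × (278 − 80)/365.25 = 195.154°.
sin δ = sin 23.44° × sin 195.154° = -0.10399, so δ = -5.969°.
cos H₀ = −tan(+61.5°) tan(-5.969°) = 0.1926, H₀ = 1.3770 rad.
Bracket: H₀ sin φ sin δ + cos φ cos δ sin H₀ = 1.3770×0.87882×-0.10399 + 0.47716×0.99458×0.98128 = -0.125842 + 0.465690 = 0.339848.
Q̄ = (S₀/π) × [bracket] = (1361/π) × 0.339848 = 147.23 W/m².
Daily total = Q̄ × 24.00 h × 3600 s/h = 147.23 × 24.00 × 3600 / 10⁶ = 12.72 MJ/m².

12.7 MJ/m²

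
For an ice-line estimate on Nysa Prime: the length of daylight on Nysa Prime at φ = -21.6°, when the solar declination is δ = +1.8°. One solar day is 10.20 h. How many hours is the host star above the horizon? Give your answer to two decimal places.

5.06 h

cos H₀ = −tan φ · tan δ = −tan(-21.6°) × tan(+1.800°) = 0.0124, so H₀ = 1.5584 rad = 89.29°.
Daylight = 2H₀/(2π) × 10.20 h = (1.5584/π) × 10.20 = 5.06 h.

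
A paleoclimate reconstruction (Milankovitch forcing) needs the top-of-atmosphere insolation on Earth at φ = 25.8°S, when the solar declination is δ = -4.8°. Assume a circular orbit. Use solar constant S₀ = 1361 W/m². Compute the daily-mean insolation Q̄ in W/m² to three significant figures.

cos H₀ = −tan(-25.8°) tan(-4.800°) = -0.0406, H₀ = 1.6114 rad.
Bracket: H₀ sin φ sin δ + cos φ cos δ sin H₀ = 1.6114×-0.43523×-0.08368 + 0.90032×0.99649×0.99918 = 0.058687 + 0.896424 = 0.955111.
Q̄ = (S₀/π) × [bracket] = (1361/π) × 0.955111 = 413.8 W/m².

Q̄ ≈ 414 W/m²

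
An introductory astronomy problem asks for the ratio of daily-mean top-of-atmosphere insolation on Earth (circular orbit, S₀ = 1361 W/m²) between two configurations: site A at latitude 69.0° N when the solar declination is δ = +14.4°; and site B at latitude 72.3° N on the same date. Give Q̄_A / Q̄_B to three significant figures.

— Configuration A (φ=+69.0°):
cos H₀ = −tan(+69.0°) tan(+14.400°) = -0.6689, H₀ = 2.3035 rad.
Bracket: H₀ sin φ sin δ + cos φ cos δ sin H₀ = 2.3035×0.93358×0.24869 + 0.35837×0.96858×0.74338 = 0.534808 + 0.258035 = 0.792843.
Q̄ = (S₀/π) × [bracket] = (1361/π) × 0.792843 = 343.48 W/m².
— Configuration B (φ=+72.3°):
cos H₀ = −tan(+72.3°) tan(+14.400°) = -0.8045, H₀ = 2.5057 rad.
Bracket: H₀ sin φ sin δ + cos φ cos δ sin H₀ = 2.5057×0.95266×0.24869 + 0.30403×0.96858×0.59392 = 0.593643 + 0.174896 = 0.768539.
Q̄ = (S₀/π) × [bracket] = (1361/π) × 0.768539 = 332.95 W/m².
Ratio Q̄_A / Q̄_B = 343.48 / 332.95 = 1.032.

Q̄_A / Q̄_B ≈ 1.03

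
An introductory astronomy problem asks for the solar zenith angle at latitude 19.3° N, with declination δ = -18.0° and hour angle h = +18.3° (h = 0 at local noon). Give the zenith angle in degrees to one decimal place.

θ_z = 41.4°

cos θ_z = sin φ sin δ + cos φ cos δ cos h = -0.102135 + 0.852212 = 0.750077.
θ_z = arccos(0.750077) = 41.4°.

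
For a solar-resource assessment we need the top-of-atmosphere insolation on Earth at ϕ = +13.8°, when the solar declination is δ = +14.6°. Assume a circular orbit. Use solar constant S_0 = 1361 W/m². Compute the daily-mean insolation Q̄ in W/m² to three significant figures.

Q̄ ≈ 449 W/m²

cos h₀ = −tan(+13.8°) tan(+14.600°) = -0.0640, h₀ = 1.6348 rad.
Bracket: h₀ sin ϕ sin δ + cos ϕ cos δ sin h₀ = 1.6348×0.23853×0.25207 + 0.97113×0.96771×0.99795 = 0.098294 + 0.937846 = 1.036140.
Q̄ = (S_0/π) × [bracket] = (1361/π) × 1.036140 = 448.9 W/m².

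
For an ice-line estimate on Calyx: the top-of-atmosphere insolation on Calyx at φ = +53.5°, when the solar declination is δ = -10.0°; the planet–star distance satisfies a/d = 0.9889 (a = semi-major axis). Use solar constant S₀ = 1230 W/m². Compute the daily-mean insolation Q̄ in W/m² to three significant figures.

cos H₀ = −tan(+53.5°) tan(-10.000°) = 0.2383, H₀ = 1.3302 rad.
Bracket: H₀ sin φ sin δ + cos φ cos δ sin H₀ = 1.3302×0.80386×-0.17365 + 0.59482×0.98481×0.97119 = -0.185683 + 0.568908 = 0.383225.
Inverse-square distance factor (a/d)² = 0.9889² = 0.977923.
Q̄ = (S₀/π) × 0.977923 × [bracket] = (1230/π) × 0.977923 × 0.383225 = 146.7 W/m².

Q̄ ≈ 147 W/m²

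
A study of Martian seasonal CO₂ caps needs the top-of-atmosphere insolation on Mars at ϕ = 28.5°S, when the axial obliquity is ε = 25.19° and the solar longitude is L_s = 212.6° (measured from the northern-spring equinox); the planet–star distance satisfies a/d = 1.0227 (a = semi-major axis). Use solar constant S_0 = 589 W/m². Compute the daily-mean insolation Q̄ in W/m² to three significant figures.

Solar declination: sin δ = sin ε · sin L_s = sin 25.19° × sin 212.6° = -0.22931, so δ = -13.257°.
cos h₀ = −tan(-28.5°) tan(-13.257°) = -0.1279, h₀ = 1.6991 rad.
Bracket: h₀ sin ϕ sin δ + cos ϕ cos δ sin h₀ = 1.6991×-0.47716×-0.22931 + 0.87882×0.97335×0.99179 = 0.185911 + 0.848377 = 1.034288.
Inverse-square distance factor (a/d)² = 1.0227² = 1.045915.
Q̄ = (S_0/π) × 1.045915 × [bracket] = (589/π) × 1.045915 × 1.034288 = 202.8 W/m².

Q̄ ≈ 203 W/m²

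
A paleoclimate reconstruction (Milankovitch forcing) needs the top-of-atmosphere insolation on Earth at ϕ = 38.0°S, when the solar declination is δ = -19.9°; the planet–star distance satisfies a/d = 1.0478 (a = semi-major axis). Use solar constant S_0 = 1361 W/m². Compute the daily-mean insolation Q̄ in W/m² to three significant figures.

Q̄ ≈ 523 W/m²

cos h₀ = −tan(-38.0°) tan(-19.900°) = -0.2828, h₀ = 1.8575 rad.
Bracket: h₀ sin ϕ sin δ + cos ϕ cos δ sin h₀ = 1.8575×-0.61566×-0.34038 + 0.78801×0.94029×0.95917 = 0.389255 + 0.710705 = 1.099960.
Inverse-square distance factor (a/d)² = 1.0478² = 1.097885.
Q̄ = (S_0/π) × 1.097885 × [bracket] = (1361/π) × 1.097885 × 1.099960 = 523.2 W/m².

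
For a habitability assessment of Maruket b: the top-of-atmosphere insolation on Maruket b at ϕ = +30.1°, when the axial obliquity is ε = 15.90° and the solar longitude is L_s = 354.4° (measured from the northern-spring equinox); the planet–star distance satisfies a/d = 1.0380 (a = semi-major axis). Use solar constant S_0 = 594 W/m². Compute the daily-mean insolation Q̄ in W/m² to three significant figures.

Q̄ ≈ 172 W/m²

Solar declination: sin δ = sin ε · sin L_s = sin 15.90° × sin 354.4° = -0.02673, so δ = -1.532°.
cos h₀ = −tan(+30.1°) tan(-1.532°) = 0.0155, h₀ = 1.5553 rad.
Bracket: h₀ sin ϕ sin δ + cos ϕ cos δ sin h₀ = 1.5553×0.50151×-0.02673 + 0.86515×0.99964×0.99988 = -0.020849 + 0.864735 = 0.843886.
Inverse-square distance factor (a/d)² = 1.0380² = 1.077444.
Q̄ = (S_0/π) × 1.077444 × [bracket] = (594/π) × 1.077444 × 0.843886 = 171.9 W/m².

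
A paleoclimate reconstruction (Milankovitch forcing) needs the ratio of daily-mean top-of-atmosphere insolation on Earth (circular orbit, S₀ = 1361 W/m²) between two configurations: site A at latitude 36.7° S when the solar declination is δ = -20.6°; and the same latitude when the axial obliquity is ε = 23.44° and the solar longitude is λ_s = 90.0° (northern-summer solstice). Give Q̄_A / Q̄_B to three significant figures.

— Configuration A (φ=-36.7°):
cos H₀ = −tan(-36.7°) tan(-20.600°) = -0.2802, H₀ = 1.8548 rad.
Bracket: H₀ sin φ sin δ + cos φ cos δ sin H₀ = 1.8548×-0.59763×-0.35184 + 0.80178×0.93606×0.95995 = 0.390009 + 0.720456 = 1.110465.
Q̄ = (S₀/π) × [bracket] = (1361/π) × 1.110465 = 481.08 W/m².
— Configuration B (φ=-36.7°):
Solar declination: sin δ = sin ε · sin λ_s = sin 23.44° × sin 90.0° = 0.39779, so δ = +23.440°.
cos H₀ = −tan(-36.7°) tan(+23.440°) = 0.3232, H₀ = 1.2417 rad.
Bracket: H₀ sin φ sin δ + cos φ cos δ sin H₀ = 1.2417×-0.59763×0.39779 + 0.80178×0.91748×0.94634 = -0.295191 + 0.696144 = 0.400953.
Q̄ = (S₀/π) × [bracket] = (1361/π) × 0.400953 = 173.70 W/m².
Ratio Q̄_A / Q̄_B = 481.08 / 173.70 = 2.770.

Q̄_A / Q̄_B ≈ 2.77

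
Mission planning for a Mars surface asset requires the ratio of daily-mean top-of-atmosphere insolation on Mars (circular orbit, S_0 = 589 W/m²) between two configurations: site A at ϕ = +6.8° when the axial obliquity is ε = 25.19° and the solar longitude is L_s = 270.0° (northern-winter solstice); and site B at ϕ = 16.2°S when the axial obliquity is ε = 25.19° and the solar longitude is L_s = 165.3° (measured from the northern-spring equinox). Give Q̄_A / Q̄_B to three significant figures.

— Configuration A (ϕ=+6.8°):
Solar declination: sin δ = sin ε · sin L_s = sin 25.19° × sin 270.0° = -0.42562, so δ = -25.190°.
cos h₀ = −tan(+6.8°) tan(-25.190°) = 0.0561, h₀ = 1.5147 rad.
Bracket: h₀ sin ϕ sin δ + cos ϕ cos δ sin h₀ = 1.5147×0.11840×-0.42562 + 0.99297×0.90490×0.99843 = -0.076331 + 0.897128 = 0.820797.
Q̄ = (S_0/π) × [bracket] = (589/π) × 0.820797 = 153.89 W/m².
— Configuration B (ϕ=-16.2°):
Solar declination: sin δ = sin ε · sin L_s = sin 25.19° × sin 165.3° = 0.10800, so δ = +6.200°.
cos h₀ = −tan(-16.2°) tan(+6.200°) = 0.0316, h₀ = 1.5392 rad.
Bracket: h₀ sin ϕ sin δ + cos ϕ cos δ sin h₀ = 1.5392×-0.27899×0.10800 + 0.96029×0.99415×0.99950 = -0.046378 + 0.954195 = 0.907817.
Q̄ = (S_0/π) × [bracket] = (589/π) × 0.907817 = 170.20 W/m².
Ratio Q̄_A / Q̄_B = 153.89 / 170.20 = 0.9042.

Q̄_A / Q̄_B ≈ 0.904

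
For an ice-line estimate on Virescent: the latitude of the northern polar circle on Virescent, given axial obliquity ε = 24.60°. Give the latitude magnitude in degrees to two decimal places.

65.40°

The polar circle is the lowest latitude that experiences at least one full rotation of continuous daylight at the northern-summer solstice; it lies at |φ| = 90° − ε = 90° − 24.60° = 65.40°.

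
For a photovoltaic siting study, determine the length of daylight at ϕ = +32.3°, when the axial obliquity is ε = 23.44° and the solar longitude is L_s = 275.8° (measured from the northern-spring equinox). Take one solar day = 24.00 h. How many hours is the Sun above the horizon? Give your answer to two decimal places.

9.89 h

Solar declination: sin δ = sin ε · sin L_s = sin 23.44° × sin 275.8° = -0.39575, so δ = -23.313°.
cos h₀ = −tan ϕ · tan δ = −tan(+32.3°) × tan(-23.313°) = 0.2724, so h₀ = 1.2949 rad = 74.19°.
Daylight = 2h₀/(2π) × 24.00 h = (1.2949/π) × 24.00 = 9.89 h.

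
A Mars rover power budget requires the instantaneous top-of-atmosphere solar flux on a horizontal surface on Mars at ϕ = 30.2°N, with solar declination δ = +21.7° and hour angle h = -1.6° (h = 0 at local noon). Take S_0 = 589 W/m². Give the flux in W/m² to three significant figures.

cos θ_z = sin ϕ sin δ + cos ϕ cos δ cos h = 0.185990 + 0.802713 = 0.988703.
Flux = S_0 · cos θ_z = 589 × 0.988703 = 582.3 W/m².

582 W/m²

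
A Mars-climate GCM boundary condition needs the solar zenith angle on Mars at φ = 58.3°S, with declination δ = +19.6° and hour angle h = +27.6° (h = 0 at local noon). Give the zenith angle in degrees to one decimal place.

θ_z = 81.2°

cos θ_z = sin φ sin δ + cos φ cos δ cos h = -0.285406 + 0.438692 = 0.153286.
θ_z = arccos(0.153286) = 81.2°.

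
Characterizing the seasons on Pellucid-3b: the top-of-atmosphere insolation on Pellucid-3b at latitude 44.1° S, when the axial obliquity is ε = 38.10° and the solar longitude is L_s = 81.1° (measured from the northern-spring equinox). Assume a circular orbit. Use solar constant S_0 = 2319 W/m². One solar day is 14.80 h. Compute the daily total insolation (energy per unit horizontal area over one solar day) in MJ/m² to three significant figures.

Solar declination: sin δ = sin ε · sin L_s = sin 38.10° × sin 81.1° = 0.60961, so δ = +37.561°.
cos h₀ = −tan(-44.1°) tan(+37.561°) = 0.7452, h₀ = 0.7299 rad.
Bracket: h₀ sin ϕ sin δ + cos ϕ cos δ sin h₀ = 0.7299×-0.69591×0.60961 + 0.71813×0.79270×0.66680 = -0.309648 + 0.379584 = 0.069936.
Q̄ = (S_0/π) × [bracket] = (2319/π) × 0.069936 = 51.624 W/m².
Daily total = Q̄ × 14.80 h × 3600 s/h = 51.624 × 14.80 × 3600 / 10⁶ = 2.751 MJ/m².

2.75 MJ/m²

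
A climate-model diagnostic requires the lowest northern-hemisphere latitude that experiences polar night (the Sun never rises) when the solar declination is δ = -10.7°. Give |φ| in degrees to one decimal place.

Polar night requires cos H₀ = −tan φ tan δ ≥ 1, i.e. tan φ tan δ ≤ −1.
The boundary is |tan φ| · |tan δ| = 1, so |φ| = 90° − |δ| = 90° − 10.7° = 79.3° in the northern hemisphere.

|φ| = 79.3°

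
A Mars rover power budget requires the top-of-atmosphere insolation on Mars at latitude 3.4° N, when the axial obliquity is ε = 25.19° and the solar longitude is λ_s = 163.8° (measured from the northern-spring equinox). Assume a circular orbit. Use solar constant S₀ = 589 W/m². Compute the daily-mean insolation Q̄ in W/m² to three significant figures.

Solar declination: sin δ = sin ε · sin λ_s = sin 25.19° × sin 163.8° = 0.11874, so δ = +6.820°.
cos H₀ = −tan(+3.4°) tan(+6.820°) = -0.0071, H₀ = 1.5779 rad.
Bracket: H₀ sin φ sin δ + cos φ cos δ sin H₀ = 1.5779×0.05931×0.11874 + 0.99824×0.99292×0.99997 = 0.011112 + 0.991143 = 1.002255.
Q̄ = (S₀/π) × [bracket] = (589/π) × 1.002255 = 187.9 W/m².

Q̄ ≈ 188 W/m²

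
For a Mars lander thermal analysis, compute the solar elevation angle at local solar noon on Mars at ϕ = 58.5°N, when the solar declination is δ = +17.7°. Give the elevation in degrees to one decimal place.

At local noon the hour angle is zero, so the zenith angle equals |ϕ − δ| = |+58.5° − (+17.700°)| = 40.800°.
Elevation = 90° − 40.800° = 49.2°.

49.2°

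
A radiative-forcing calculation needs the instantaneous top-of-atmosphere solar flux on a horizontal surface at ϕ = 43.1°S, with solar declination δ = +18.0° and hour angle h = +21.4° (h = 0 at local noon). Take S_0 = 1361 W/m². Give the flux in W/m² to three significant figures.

cos θ_z = sin ϕ sin δ + cos ϕ cos δ cos h = -0.211143 + 0.646549 = 0.435406.
Flux = S_0 · cos θ_z = 1361 × 0.435406 = 592.6 W/m².

593 W/m²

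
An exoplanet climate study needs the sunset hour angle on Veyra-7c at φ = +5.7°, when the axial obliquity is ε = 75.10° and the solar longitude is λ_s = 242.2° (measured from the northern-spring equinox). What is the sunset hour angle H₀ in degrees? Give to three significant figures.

Solar declination: sin δ = sin ε · sin λ_s = sin 75.10° × sin 242.2° = -0.85484, so δ = -58.742°.
cos H₀ = −tan φ · tan δ = −tan(+5.7°) × tan(-58.742°) = 0.1644, so H₀ = 1.4056 rad = 80.54°.

H₀ = 80.5°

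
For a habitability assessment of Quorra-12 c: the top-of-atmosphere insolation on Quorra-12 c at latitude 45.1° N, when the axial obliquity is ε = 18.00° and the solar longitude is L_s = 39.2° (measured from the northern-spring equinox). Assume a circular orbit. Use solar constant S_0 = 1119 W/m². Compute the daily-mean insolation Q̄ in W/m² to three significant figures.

Q̄ ≈ 329 W/m²

Solar declination: sin δ = sin ε · sin L_s = sin 18.00° × sin 39.2° = 0.19531, so δ = +11.263°.
cos h₀ = −tan(+45.1°) tan(+11.263°) = -0.1998, h₀ = 1.7720 rad.
Bracket: h₀ sin ϕ sin δ + cos ϕ cos δ sin h₀ = 1.7720×0.70834×0.19531 + 0.70587×0.98074×0.97983 = 0.245149 + 0.678312 = 0.923461.
Q̄ = (S_0/π) × [bracket] = (1119/π) × 0.923461 = 328.9 W/m².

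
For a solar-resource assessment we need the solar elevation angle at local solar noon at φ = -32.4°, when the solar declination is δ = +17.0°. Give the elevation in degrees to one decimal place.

At local noon the hour angle is zero, so the zenith angle equals |φ − δ| = |-32.4° − (+17.000°)| = 49.400°.
Elevation = 90° − 49.400° = 40.6°.

40.6°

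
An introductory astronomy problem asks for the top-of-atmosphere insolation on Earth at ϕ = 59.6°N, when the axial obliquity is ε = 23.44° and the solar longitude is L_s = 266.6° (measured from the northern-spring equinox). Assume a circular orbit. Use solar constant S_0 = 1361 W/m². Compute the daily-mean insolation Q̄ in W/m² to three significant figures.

Q̄ ≈ 25.9 W/m²

Solar declination: sin δ = sin ε · sin L_s = sin 23.44° × sin 266.6° = -0.39709, so δ = -23.396°.
cos h₀ = −tan(+59.6°) tan(-23.396°) = 0.7375, h₀ = 0.7415 rad.
Bracket: h₀ sin ϕ sin δ + cos ϕ cos δ sin h₀ = 0.7415×0.86251×-0.39709 + 0.50603×0.91778×0.67540 = -0.253959 + 0.313672 = 0.059713.
Q̄ = (S_0/π) × [bracket] = (1361/π) × 0.059713 = 25.87 W/m².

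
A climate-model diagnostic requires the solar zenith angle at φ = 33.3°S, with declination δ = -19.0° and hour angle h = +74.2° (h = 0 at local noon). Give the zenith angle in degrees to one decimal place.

cos θ_z = sin φ sin δ + cos φ cos δ cos h = 0.178744 + 0.215175 = 0.393919.
θ_z = arccos(0.393919) = 66.8°.

θ_z = 66.8°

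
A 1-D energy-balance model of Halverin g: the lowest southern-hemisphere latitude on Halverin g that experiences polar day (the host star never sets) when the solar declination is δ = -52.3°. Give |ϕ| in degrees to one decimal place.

|ϕ| = 37.7°

Polar day requires cos h₀ = −tan ϕ tan δ ≤ −1, i.e. tan ϕ tan δ ≥ 1.
The boundary is |tan ϕ| · |tan δ| = 1, so |ϕ| = 90° − |δ| = 90° − 52.3° = 37.7° in the southern hemisphere.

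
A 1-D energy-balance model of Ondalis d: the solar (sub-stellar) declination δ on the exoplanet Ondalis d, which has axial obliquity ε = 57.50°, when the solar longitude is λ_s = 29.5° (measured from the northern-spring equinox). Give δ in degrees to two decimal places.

sin δ = sin ε · sin λ_s = sin 57.50° × sin 29.5° = 0.415306.
δ = arcsin(0.415306) = +24.54°.

δ = +24.54°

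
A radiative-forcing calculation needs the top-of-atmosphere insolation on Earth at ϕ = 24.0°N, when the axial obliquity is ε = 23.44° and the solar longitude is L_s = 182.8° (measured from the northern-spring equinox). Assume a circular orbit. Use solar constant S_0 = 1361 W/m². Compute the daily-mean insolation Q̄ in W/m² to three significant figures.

Solar declination: sin δ = sin ε · sin L_s = sin 23.44° × sin 182.8° = -0.01943, so δ = -1.113°.
cos h₀ = −tan(+24.0°) tan(-1.113°) = 0.0087, h₀ = 1.5621 rad.
Bracket: h₀ sin ϕ sin δ + cos ϕ cos δ sin h₀ = 1.5621×0.40674×-0.01943 + 0.91355×0.99981×0.99996 = -0.012345 + 0.913340 = 0.900995.
Q̄ = (S_0/π) × [bracket] = (1361/π) × 0.900995 = 390.3 W/m².

Q̄ ≈ 390 W/m²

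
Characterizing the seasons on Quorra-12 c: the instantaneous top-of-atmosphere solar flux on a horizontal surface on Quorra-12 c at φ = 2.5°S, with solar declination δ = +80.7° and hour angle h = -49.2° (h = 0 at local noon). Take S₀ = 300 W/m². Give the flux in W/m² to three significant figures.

cos θ_z = sin φ sin δ + cos φ cos δ cos h = -0.043046 + 0.105495 = 0.062449.
Flux = S₀ · cos θ_z = 300 × 0.062449 = 18.73 W/m².

18.7 W/m²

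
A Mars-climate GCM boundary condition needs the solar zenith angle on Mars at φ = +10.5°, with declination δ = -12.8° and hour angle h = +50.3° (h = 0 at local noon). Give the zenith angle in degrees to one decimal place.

θ_z = 55.1°

cos θ_z = sin φ sin δ + cos φ cos δ cos h = -0.040374 + 0.612464 = 0.572090.
θ_z = arccos(0.572090) = 55.1°.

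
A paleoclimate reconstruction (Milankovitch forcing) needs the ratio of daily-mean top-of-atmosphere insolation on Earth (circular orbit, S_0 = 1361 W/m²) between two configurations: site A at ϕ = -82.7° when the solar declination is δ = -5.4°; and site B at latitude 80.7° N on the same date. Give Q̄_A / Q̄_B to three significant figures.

— Configuration A (ϕ=-82.7°):
cos h₀ = −tan(-82.7°) tan(-5.400°) = -0.7379, h₀ = 2.4008 rad.
Bracket: h₀ sin ϕ sin δ + cos ϕ cos δ sin h₀ = 2.4008×-0.99189×-0.09411 + 0.12706×0.99556×0.67490 = 0.224107 + 0.085372 = 0.309479.
Q̄ = (S_0/π) × [bracket] = (1361/π) × 0.309479 = 134.07 W/m².
— Configuration B (ϕ=+80.7°):
cos h₀ = −tan(+80.7°) tan(-5.400°) = 0.5772, h₀ = 0.9554 rad.
Bracket: h₀ sin ϕ sin δ + cos ϕ cos δ sin h₀ = 0.9554×0.98686×-0.09411 + 0.16160×0.99556×0.81657 = -0.088731 + 0.131372 = 0.042641.
Q̄ = (S_0/π) × [bracket] = (1361/π) × 0.042641 = 18.473 W/m².
Ratio Q̄_A / Q̄_B = 134.07 / 18.473 = 7.258.

Q̄_A / Q̄_B ≈ 7.26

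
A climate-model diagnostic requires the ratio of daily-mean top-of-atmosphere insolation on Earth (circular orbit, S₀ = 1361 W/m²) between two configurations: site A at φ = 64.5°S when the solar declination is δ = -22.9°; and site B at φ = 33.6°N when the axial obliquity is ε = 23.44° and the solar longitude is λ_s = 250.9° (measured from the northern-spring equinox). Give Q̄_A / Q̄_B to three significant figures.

Q̄_A / Q̄_B ≈ 2.36

— Configuration A (φ=-64.5°):
cos H₀ = −tan(-64.5°) tan(-22.900°) = -0.8856, H₀ = 2.6586 rad.
Bracket: H₀ sin φ sin δ + cos φ cos δ sin H₀ = 2.6586×-0.90259×-0.38912 + 0.43051×0.92119×0.46442 = 0.933742 + 0.184180 = 1.117922.
Q̄ = (S₀/π) × [bracket] = (1361/π) × 1.117922 = 484.31 W/m².
— Configuration B (φ=+33.6°):
Solar declination: sin δ = sin ε · sin λ_s = sin 23.44° × sin 250.9° = -0.37589, so δ = -22.079°.
cos H₀ = −tan(+33.6°) tan(-22.079°) = 0.2695, H₀ = 1.2979 rad.
Bracket: H₀ sin φ sin δ + cos φ cos δ sin H₀ = 1.2979×0.55339×-0.37589 + 0.83292×0.92666×0.96300 = -0.269981 + 0.743276 = 0.473295.
Q̄ = (S₀/π) × [bracket] = (1361/π) × 0.473295 = 205.04 W/m².
Ratio Q̄_A / Q̄_B = 484.31 / 205.04 = 2.362.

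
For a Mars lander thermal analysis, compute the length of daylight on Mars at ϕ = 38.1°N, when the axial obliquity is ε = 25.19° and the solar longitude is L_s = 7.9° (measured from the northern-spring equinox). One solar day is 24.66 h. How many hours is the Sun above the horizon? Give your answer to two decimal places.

12.69 h

Solar declination: sin δ = sin ε · sin L_s = sin 25.19° × sin 7.9° = 0.05850, so δ = +3.354°.
cos h₀ = −tan ϕ · tan δ = −tan(+38.1°) × tan(+3.354°) = -0.0459, so h₀ = 1.6168 rad = 92.63°.
Daylight = 2h₀/(2π) × 24.66 h = (1.6168/π) × 24.66 = 12.69 h.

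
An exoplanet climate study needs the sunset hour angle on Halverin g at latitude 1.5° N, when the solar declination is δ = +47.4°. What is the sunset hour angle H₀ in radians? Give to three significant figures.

cos H₀ = −tan φ · tan δ = −tan(+1.5°) × tan(+47.400°) = -0.0285, so H₀ = 1.5993 rad = 91.63°.

H₀ = 1.60 rad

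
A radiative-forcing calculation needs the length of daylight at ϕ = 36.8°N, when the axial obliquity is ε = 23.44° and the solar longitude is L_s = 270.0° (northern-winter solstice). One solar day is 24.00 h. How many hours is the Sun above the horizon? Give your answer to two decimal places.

9.48 h

Solar declination: sin δ = sin ε · sin L_s = sin 23.44° × sin 270.0° = -0.39779, so δ = -23.440°.
cos h₀ = −tan ϕ · tan δ = −tan(+36.8°) × tan(-23.440°) = 0.3244, so h₀ = 1.2405 rad = 71.07°.
Daylight = 2h₀/(2π) × 24.00 h = (1.2405/π) × 24.00 = 9.48 h.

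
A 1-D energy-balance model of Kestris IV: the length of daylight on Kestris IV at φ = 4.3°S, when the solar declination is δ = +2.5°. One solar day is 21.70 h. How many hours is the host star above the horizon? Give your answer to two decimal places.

10.83 h

cos H₀ = −tan φ · tan δ = −tan(-4.3°) × tan(+2.500°) = 0.0033, so H₀ = 1.5675 rad = 89.81°.
Daylight = 2H₀/(2π) × 21.70 h = (1.5675/π) × 21.70 = 10.83 h.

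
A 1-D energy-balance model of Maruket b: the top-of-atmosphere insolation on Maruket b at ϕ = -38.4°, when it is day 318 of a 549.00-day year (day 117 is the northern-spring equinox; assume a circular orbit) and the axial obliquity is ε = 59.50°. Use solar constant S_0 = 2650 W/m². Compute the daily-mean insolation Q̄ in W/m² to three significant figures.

Solar longitude: L_s = 360° × (318 − 117)/549.00 = 131.803°.
sin δ = sin 59.50° × sin 131.803° = 0.64229, so δ = +39.963°.
cos h₀ = −tan(-38.4°) tan(+39.963°) = 0.6642, h₀ = 0.8444 rad.
Bracket: h₀ sin ϕ sin δ + cos ϕ cos δ sin h₀ = 0.8444×-0.62115×0.64229 + 0.78369×0.76646×0.74757 = -0.336881 + 0.449041 = 0.112160.
Q̄ = (S_0/π) × [bracket] = (2650/π) × 0.112160 = 94.61 W/m².

Q̄ ≈ 94.6 W/m²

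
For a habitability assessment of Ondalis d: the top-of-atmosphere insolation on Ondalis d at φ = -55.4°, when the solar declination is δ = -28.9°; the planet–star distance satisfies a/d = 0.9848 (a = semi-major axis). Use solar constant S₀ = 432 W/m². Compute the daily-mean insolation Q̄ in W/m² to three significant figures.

Q̄ ≈ 172 W/m²

cos H₀ = −tan(-55.4°) tan(-28.900°) = -0.8002, H₀ = 2.4984 rad.
Bracket: H₀ sin φ sin δ + cos φ cos δ sin H₀ = 2.4984×-0.82314×-0.48328 + 0.56784×0.87546×0.59972 = 0.993881 + 0.298134 = 1.292015.
Inverse-square distance factor (a/d)² = 0.9848² = 0.969831.
Q̄ = (S₀/π) × 0.969831 × [bracket] = (432/π) × 0.969831 × 1.292015 = 172.3 W/m².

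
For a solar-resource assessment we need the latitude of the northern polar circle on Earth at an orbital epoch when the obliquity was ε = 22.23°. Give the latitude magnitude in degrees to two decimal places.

67.77°

The polar circle is the lowest latitude that experiences at least one full rotation of continuous daylight at the northern-summer solstice; it lies at |φ| = 90° − ε = 90° − 22.23° = 67.77°.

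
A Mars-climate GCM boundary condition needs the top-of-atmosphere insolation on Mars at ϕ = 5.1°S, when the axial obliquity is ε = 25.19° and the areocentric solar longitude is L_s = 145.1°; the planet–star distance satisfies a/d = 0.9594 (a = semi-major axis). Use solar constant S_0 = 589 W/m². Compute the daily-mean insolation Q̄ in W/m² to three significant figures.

sin δ = sin 25.19° × sin 145.1° = 0.24352, so δ = +14.094°.
cos h₀ = −tan(-5.1°) tan(+14.094°) = 0.0224, h₀ = 1.5484 rad.
Bracket: h₀ sin ϕ sin δ + cos ϕ cos δ sin h₀ = 1.5484×-0.08889×0.24352 + 0.99604×0.96990×0.99975 = -0.033517 + 0.965818 = 0.932301.
Inverse-square distance factor (a/d)² = 0.9594² = 0.920448.
Q̄ = (S_0/π) × 0.920448 × [bracket] = (589/π) × 0.920448 × 0.932301 = 160.9 W/m².

Q̄ ≈ 161 W/m²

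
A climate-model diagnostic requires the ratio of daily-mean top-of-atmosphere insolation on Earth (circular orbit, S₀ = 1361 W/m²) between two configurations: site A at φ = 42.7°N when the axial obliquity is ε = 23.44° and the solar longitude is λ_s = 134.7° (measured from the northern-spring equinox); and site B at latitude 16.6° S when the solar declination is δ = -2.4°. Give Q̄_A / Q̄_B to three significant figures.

Q̄_A / Q̄_B ≈ 1.06

— Configuration A (φ=+42.7°):
Solar declination: sin δ = sin ε · sin λ_s = sin 23.44° × sin 134.7° = 0.28275, so δ = +16.424°.
cos H₀ = −tan(+42.7°) tan(+16.424°) = -0.2720, H₀ = 1.8463 rad.
Bracket: H₀ sin φ sin δ + cos φ cos δ sin H₀ = 1.8463×0.67816×0.28275 + 0.73491×0.95919×0.96229 = 0.354028 + 0.678336 = 1.032364.
Q̄ = (S₀/π) × [bracket] = (1361/π) × 1.032364 = 447.24 W/m².
— Configuration B (φ=-16.6°):
cos H₀ = −tan(-16.6°) tan(-2.400°) = -0.0125, H₀ = 1.5833 rad.
Bracket: H₀ sin φ sin δ + cos φ cos δ sin H₀ = 1.5833×-0.28569×-0.04188 + 0.95832×0.99912×0.99992 = 0.018944 + 0.957400 = 0.976344.
Q̄ = (S₀/π) × [bracket] = (1361/π) × 0.976344 = 422.97 W/m².
Ratio Q̄_A / Q̄_B = 447.24 / 422.97 = 1.057.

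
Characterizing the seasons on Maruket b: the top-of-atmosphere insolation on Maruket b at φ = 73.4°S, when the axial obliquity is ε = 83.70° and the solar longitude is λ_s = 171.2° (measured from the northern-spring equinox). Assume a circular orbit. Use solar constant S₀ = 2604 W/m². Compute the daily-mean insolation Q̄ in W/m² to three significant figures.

Q̄ ≈ 76.2 W/m²

Solar declination: sin δ = sin ε · sin λ_s = sin 83.70° × sin 171.2° = 0.15206, so δ = +8.746°.
cos H₀ = −tan(-73.4°) tan(+8.746°) = 0.5161, H₀ = 1.0285 rad.
Bracket: H₀ sin φ sin δ + cos φ cos δ sin H₀ = 1.0285×-0.95832×0.15206 + 0.28569×0.98837×0.85654 = -0.149875 + 0.241859 = 0.091984.
Q̄ = (S₀/π) × [bracket] = (2604/π) × 0.091984 = 76.24 W/m².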